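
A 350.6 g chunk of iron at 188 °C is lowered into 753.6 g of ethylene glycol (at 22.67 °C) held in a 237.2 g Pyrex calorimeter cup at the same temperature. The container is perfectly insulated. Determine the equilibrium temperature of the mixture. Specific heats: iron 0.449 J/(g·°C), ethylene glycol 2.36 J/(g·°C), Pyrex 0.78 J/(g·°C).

T_f ≈ 34.9 °C

Heat gained plus heat lost sum to zero:
350.6×0.449×(T − 188) + 753.6×2.36×(T − 22.67) + 237.2×0.78×(T − 22.67) = 0
157.42(T − 188) + 1778.5(T − 22.67) + 185.02(T − 22.67) = 0
2120.9 T = 74108
T = 74108 / 2120.9 = 34.9 °C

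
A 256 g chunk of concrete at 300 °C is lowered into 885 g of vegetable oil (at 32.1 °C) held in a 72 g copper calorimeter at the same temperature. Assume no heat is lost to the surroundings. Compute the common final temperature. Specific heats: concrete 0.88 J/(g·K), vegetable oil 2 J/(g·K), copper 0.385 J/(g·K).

T_f ≈ 61.9 °C

Net heat exchanged in the isolated system is zero:
256*0.88*(T − 300) + 885*2*(T − 32.1) + 72*0.385*(T − 32.1) = 0
225.28(T − 300) + 1770(T − 32.1) + 27.72(T − 32.1) = 0
(225.28 + 1770 + 27.72) T = 225.28*300 + 1770*32.1 + 27.72*32.1
T = 125291 / 2023 = 61.9 °C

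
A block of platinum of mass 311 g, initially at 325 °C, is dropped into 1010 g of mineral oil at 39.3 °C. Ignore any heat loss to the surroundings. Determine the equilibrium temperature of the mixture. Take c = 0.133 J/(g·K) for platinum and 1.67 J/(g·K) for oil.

Energy conservation, ΣQ = 0:
311×0.133×(T − 325) + 1010×1.67×(T − 39.3) = 0
41.36(T − 325) + 1686.7(T − 39.3) = 0
1728.1 T = 79730
T ≈ 46.14 °C

T_f ≈ 46.1 °C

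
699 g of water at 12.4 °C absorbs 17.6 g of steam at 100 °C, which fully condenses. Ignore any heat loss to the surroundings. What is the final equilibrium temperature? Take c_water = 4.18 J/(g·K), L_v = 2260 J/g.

T_f ≈ 27.8 °C

Let T be the final temperature. ΣQ_i = 0:
latent heat released on condensation: 17.6×2260 = 39776; condensed water 100 °C→T: 73.57(T − 100); water warms: 699×4.18×(T − 12.4) = 2921.8(T − 12.4)
2995.4 T = 39776 + 7356.8 + 36231 = 83363
T ≈ 27.83 °C — below 100 °C, confirming all the steam condensed.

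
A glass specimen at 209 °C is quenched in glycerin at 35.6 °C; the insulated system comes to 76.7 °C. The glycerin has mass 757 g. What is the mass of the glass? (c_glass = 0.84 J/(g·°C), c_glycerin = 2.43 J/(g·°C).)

|Q_glass| = |Q_glycerin|:
m×0.84×(209 − 76.7) = 757×2.43×(76.7 − 35.6)
111.13 m = 75604  ⇒  m ≈ 680.3 g

m ≈ 680 g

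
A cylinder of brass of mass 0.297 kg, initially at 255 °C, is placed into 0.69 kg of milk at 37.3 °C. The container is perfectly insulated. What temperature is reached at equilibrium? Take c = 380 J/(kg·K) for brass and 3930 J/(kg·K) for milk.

Energy conservation, ΣQ = 0:
0.297·380·(T − 255) + 0.69·3930·(T − 37.3) = 0
112.86(T − 255) + 2711.7(T − 37.3) = 0
2824.6 T = 129926
T = 129926/2824.6 ≈ 46.00 °C

T_f ≈ 46.0 °C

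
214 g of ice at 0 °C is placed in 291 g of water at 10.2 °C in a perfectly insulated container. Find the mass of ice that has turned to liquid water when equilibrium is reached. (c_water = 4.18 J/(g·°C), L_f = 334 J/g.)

m_melted ≈ 37.1 g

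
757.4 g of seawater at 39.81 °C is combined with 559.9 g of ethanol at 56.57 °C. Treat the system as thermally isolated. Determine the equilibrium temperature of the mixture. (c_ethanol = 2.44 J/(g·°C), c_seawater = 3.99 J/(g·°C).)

T_f ≈ 45.0 °C

Set heat shed by the hot body equal to heat absorbed by the cold body:
559.9×2.44×(56.57 − T) = 757.4×3.99×(T − 39.81)
1366.2(56.57 − T) = 3022(T − 39.81)
4388.2 T = 197590  ⇒  T ≈ 45.03 °C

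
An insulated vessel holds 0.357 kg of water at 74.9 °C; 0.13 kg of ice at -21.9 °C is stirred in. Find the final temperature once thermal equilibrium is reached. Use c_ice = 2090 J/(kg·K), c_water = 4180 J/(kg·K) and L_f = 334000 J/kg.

Conservation of energy gives ΣQ = 0:
warm ice to 0 °C: 0.13·2090·(0 − (-21.9)) = 5950.2; fusion: m_ice L_f = 0.13·334000 = 43420; meltwater 0→T: 0.13·4180·T = 543.4 T; water cools: 0.357·4180·(T − 74.9) = 1492.3(T − 74.9)
2035.7 T = 111770 − 49370 = 62400
T ≈ 30.65 °C (positive, so assuming full melt was valid).

T_f ≈ 30.7 °C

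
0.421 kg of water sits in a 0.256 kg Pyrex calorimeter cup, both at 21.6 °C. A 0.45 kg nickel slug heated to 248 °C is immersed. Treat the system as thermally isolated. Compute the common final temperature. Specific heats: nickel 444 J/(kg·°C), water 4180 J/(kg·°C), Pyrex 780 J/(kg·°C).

T_f ≈ 42.5 °C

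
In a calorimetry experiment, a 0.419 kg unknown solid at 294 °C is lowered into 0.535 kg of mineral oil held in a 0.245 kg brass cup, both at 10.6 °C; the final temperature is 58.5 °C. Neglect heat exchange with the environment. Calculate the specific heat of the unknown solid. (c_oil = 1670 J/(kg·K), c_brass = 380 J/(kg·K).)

Setting the total heat transfer to zero:
0.419·c·(58.5 − 294) + 0.535·1670·(58.5 − 10.6) + 0.245·380·(58.5 − 10.6) = 0
-98.67 c = -47256
c = -47256/-98.67 ≈ 478.9 J/(kg·K)

c ≈ 479 J/(kg·K)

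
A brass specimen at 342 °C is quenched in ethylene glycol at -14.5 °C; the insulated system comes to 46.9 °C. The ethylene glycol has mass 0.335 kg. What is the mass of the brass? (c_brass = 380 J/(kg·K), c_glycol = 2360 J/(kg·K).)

Heat lost by the brass = heat gained by the glycol:
m·380·(342 − 46.9) = 0.335·2360·(46.9 − (-14.5))
112138 m = 48543  ⇒  m ≈ 0.4329 kg

m ≈ 0.433 kg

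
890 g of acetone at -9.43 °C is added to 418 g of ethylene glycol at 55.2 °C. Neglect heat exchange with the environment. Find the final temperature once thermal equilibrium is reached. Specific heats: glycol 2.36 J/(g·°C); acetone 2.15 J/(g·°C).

Taking heat into each body as positive, Σ m c ΔT = 0:
418·2.36·(T − 55.2) + 890·2.15·(T − (-9.43)) = 0
986.48(T − 55.2) + 1913.5(T − (-9.43)) = 0
(986.48 + 1913.5) T = 986.48·55.2 + 1913.5·(-9.43)
T = 36409/2900 ≈ 12.56 °C

T_f ≈ 12.6 °C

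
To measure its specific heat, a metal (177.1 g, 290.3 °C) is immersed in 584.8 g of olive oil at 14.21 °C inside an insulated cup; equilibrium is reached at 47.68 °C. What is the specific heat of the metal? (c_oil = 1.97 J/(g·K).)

c ≈ 0.897 J/(g·K)

m_s c (T_s − T_f) = m_oil c_oil (T_f − T_0):
177.1×c×(290.3 − 47.68) = 584.8×1.97×(47.68 − 14.21)
42968 c = 38559  ⇒  c ≈ 0.8974 J/(g·K)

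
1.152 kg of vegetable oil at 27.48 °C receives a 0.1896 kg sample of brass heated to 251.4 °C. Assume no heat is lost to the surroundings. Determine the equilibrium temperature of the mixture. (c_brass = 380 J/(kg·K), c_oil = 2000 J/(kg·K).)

T_f = Σ m_i c_i T_i / Σ m_i c_i:
T_f = (72.05*251.4 + 2304*27.48) / (72.05 + 2304)
    = 81427 / 2376 ≈ 34.27 °C

T_f ≈ 34.3 °C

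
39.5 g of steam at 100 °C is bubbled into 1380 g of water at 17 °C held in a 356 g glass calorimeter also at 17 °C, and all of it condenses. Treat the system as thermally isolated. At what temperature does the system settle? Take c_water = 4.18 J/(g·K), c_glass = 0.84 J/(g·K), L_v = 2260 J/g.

T_f ≈ 33.5 °C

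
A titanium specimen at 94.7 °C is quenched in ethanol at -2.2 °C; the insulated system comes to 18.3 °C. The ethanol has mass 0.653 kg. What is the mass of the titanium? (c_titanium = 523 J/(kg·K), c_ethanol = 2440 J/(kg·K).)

m ≈ 0.817 kg

|Q_titanium| = |Q_ethanol|:
m·523·(94.7 − 18.3) = 0.653·2440·(18.3 − (-2.2))
39957 m = 32663  ⇒  m ≈ 0.8175 kg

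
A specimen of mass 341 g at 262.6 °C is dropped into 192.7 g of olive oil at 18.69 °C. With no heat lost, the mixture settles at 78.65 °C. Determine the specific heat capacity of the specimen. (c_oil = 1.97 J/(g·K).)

m_s c (T_s − T_f) = m_oil c_oil (T_f − T_0):
341×c×(262.6 − 78.65) = 192.7×1.97×(78.65 − 18.69)
62727 c = 22762  ⇒  c ≈ 0.3629 J/(g·K)

c ≈ 0.363 J/(g·K)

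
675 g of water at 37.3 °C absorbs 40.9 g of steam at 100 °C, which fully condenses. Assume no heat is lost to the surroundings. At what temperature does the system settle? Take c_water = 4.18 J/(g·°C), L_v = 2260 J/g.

Taking heat into each body as positive, Σ m c ΔT = 0:
steam→water at 100 °C releases m L_v = 40.9×2260 = 92434; condensed water 100 °C→T: 170.96(T − 100); original water: 2821.5(T − 37.3)
2992.5 T = 92434 + 17096 + 105242 = 214772
T ≈ 71.77 °C, under the boiling point, so the assumption holds.

T_f ≈ 71.8 °C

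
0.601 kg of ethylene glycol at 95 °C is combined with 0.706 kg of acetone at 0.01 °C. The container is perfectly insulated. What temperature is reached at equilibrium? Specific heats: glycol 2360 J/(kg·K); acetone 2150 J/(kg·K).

Energy conservation, ΣQ = 0:
0.601*2360*(T − 95) + 0.706*2150*(T − 0.01) = 0
(1418.4 + 1517.9) T = 1418.4*95 + 1517.9*0.01
T = 134759/2936.3 ≈ 45.89 °C

T_f ≈ 45.9 °C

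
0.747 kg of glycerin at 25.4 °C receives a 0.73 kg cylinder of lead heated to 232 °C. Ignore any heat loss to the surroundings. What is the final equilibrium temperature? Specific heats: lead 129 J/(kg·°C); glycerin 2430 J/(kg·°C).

T_f ≈ 35.6 °C

Conservation of energy gives ΣQ = 0:
0.73*129*(T − 232) + 0.747*2430*(T − 25.4) = 0
94.17(T − 232) + 1815.2(T − 25.4) = 0
1909.4 T = 67954
T ≈ 35.59 °C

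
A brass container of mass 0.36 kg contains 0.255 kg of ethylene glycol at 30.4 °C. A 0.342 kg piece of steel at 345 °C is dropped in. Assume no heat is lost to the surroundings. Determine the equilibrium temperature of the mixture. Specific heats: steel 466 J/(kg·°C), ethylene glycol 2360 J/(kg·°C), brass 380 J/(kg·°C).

T_f ≈ 86.2 °C

Energy conservation, ΣQ = 0:
0.342×466×(T − 345) + 0.255×2360×(T − 30.4) + 0.36×380×(T − 30.4) = 0
897.97 T = 77437
T = 77437 / 897.97 = 86.2 °C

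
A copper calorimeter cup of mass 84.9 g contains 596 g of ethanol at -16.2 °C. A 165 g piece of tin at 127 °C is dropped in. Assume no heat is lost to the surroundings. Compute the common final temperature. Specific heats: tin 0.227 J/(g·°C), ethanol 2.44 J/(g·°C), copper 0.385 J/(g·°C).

T_f ≈ -12.7 °C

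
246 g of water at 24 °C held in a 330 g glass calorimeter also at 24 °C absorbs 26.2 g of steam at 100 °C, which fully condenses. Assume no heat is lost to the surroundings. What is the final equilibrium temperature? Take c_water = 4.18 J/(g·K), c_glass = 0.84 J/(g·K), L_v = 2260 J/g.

T_f ≈ 71.7 °C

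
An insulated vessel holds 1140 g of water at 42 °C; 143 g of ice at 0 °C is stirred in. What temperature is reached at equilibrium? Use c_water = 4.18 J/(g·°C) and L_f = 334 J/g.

T_f ≈ 28.4 °C

Let T be the final temperature. ΣQ_i = 0:
fusion: m_ice L_f = 143×334 = 47762; meltwater 0→T: 143×4.18×T = 597.74 T; water: 4765.2(T − 42)
5362.9 T = 200138 − 47762 = 152376
T ≈ 28.41 °C (positive, so assuming full melt was valid).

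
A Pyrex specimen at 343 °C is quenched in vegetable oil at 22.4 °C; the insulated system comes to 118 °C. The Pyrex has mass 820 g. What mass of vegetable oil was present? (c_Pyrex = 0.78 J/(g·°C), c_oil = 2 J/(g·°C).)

m ≈ 753 g

Setting the total heat transfer to zero:
820·0.78·(118 − 343) + m·2·(118 − 22.4) = 0
191.2 m = 143910
m = 143910/191.2 ≈ 752.7 g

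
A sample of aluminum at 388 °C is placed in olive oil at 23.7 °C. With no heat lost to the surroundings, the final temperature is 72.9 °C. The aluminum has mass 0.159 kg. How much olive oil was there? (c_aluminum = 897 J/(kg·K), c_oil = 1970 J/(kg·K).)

|Q_aluminum| = |Q_oil|:
0.159·897·(388 − 72.9) = m·1970·(72.9 − 23.7)
96924 m = 44941  ⇒  m ≈ 0.4637 kg

m ≈ 0.464 kg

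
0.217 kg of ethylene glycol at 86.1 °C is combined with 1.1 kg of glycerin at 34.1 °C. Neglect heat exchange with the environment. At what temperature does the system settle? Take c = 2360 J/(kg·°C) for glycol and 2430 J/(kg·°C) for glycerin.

|Q_glycol| = |Q_glycerin|:
0.217*2360*(86.1 − T) = 1.1*2430*(T − 34.1)
512.12(86.1 − T) = 2673(T − 34.1)
3185.1 T = 135243  ⇒  T ≈ 42.46 °C

T_f ≈ 42.5 °C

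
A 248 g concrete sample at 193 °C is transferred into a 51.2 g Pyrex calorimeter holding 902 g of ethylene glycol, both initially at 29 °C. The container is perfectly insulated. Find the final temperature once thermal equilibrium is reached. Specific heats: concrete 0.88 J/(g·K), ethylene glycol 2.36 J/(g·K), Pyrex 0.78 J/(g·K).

T_f ≈ 44.0 °C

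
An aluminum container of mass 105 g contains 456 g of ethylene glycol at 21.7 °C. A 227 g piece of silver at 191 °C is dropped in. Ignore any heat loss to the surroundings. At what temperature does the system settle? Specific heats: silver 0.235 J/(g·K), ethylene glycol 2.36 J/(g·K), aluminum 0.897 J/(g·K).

T_f ≈ 29.1 °C

T_f = Σ m_i c_i T_i / Σ m_i c_i:
T_f = (53.34×191 + 1076.2×21.7 + 94.19×21.7) / (53.34 + 1076.2 + 94.19)
    = 35585 / 1223.7 ≈ 29.08 °C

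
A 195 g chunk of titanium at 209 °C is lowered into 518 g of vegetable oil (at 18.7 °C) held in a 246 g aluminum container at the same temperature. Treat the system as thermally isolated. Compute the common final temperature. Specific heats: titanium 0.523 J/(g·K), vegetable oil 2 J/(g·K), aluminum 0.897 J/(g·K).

Let T be the final temperature. ΣQ_i = 0:
195*0.523*(T − 209) + 518*2*(T − 18.7) + 246*0.897*(T − 18.7) = 0
(101.98 + 1036 + 220.66) T = 101.98*209 + 1036*18.7 + 220.66*18.7
T = 44814/1358.6 ≈ 32.98 °C

T_f ≈ 33.0 °C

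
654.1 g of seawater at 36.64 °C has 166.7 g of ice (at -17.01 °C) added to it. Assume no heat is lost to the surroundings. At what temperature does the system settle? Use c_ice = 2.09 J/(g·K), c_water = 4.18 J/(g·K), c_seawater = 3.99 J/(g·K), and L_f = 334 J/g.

T_f ≈ 10.3 °C

Heat gained plus heat lost sum to zero:
ice -17.01→0 °C: 166.7·2.09·17.01 = 5926.3
  melt ice: 166.7·334 = 55678
  warm the meltwater: 696.81 T
  seawater cools: 654.1·3.99·(T − 36.64) = 2609.9(T − 36.64)
3306.7 T = 95625 − 61604 = 34021
T ≈ 10.29 °C. Since T > 0 °C, the all-ice-melts assumption holds.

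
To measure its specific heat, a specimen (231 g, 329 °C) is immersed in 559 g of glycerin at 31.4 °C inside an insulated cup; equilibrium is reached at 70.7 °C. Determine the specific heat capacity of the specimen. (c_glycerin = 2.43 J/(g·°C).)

c ≈ 0.895 J/(g·°C)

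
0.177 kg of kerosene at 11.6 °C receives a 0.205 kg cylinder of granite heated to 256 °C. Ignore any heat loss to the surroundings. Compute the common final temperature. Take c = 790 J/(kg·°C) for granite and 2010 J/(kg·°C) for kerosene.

T_f ≈ 88.1 °C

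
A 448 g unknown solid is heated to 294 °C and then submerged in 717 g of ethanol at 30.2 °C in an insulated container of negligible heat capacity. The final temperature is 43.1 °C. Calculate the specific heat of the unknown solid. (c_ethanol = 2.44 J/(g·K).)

Heat lost by the unknown solid = heat gained by the ethanol:
448·c·(294 − 43.1) = 717·2.44·(43.1 − 30.2)
112403 c = 22568  ⇒  c ≈ 0.2008 J/(g·K)

c ≈ 0.201 J/(g·K)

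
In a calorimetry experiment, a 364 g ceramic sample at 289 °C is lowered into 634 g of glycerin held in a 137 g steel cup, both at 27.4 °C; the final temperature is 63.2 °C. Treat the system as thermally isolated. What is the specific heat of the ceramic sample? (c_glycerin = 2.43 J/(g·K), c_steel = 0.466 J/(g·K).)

c ≈ 0.699 J/(g·K)

Setting the total heat transfer to zero:
364×c×(63.2 − 289) + 634×2.43×(63.2 − 27.4) + 137×0.466×(63.2 − 27.4) = 0
-82191 c = -57440
c = -57440/-82191 ≈ 0.6989 J/(g·K)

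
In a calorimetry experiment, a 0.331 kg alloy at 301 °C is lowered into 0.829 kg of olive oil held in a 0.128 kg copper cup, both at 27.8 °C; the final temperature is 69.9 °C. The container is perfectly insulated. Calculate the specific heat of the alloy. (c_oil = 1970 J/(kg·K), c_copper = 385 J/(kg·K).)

c ≈ 926 J/(kg·K)

Heat gained plus heat lost sum to zero:
0.331·c·(69.9 − 301) + 0.829·1970·(69.9 − 27.8) + 0.128·385·(69.9 − 27.8) = 0
-76.49 c = -70829
c = -70829/-76.49 ≈ 925.9 J/(kg·K)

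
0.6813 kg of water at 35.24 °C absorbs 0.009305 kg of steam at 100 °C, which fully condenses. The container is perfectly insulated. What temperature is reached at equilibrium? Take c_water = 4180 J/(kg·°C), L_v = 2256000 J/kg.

T_f ≈ 43.4 °C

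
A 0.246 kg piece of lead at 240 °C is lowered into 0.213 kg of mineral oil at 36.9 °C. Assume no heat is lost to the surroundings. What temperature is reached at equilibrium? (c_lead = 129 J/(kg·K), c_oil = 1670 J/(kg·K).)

T_f ≈ 53.5 °C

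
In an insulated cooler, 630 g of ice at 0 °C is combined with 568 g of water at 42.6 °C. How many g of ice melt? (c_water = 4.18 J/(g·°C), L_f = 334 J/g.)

Heat available from the water dropping to 0 °C: 568·4.18·42.6 = 101143 J.
To melt every bit of ice: 630·334 = 210420 J.
Since 101143 < 210420 J, not all the ice melts; equilibrium is at 0 °C.
m_melt = 101143 / L_f = 302.8 g.

m_melted ≈ 303 g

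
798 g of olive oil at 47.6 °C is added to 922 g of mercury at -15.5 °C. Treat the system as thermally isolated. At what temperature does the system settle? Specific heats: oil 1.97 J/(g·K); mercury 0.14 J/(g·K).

T_f ≈ 42.8 °C

Let T be the final temperature. ΣQ_i = 0:
798*1.97*(T − 47.6) + 922*0.14*(T − (-15.5)) = 0
(1572.1 + 129.08) T = 1572.1*47.6 + 129.08*(-15.5)
T ≈ 42.81 °C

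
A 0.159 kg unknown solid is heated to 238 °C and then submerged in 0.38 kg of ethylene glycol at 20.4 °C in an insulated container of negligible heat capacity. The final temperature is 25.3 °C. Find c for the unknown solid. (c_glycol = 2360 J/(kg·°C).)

c ≈ 130 J/(kg·°C)

Net heat exchanged in the isolated system is zero:
0.159×c×(25.3 − 238) + 0.38×2360×(25.3 − 20.4) = 0
-33.82 c = -4394.3
c = -4394.3/-33.82 ≈ 129.9 J/(kg·°C)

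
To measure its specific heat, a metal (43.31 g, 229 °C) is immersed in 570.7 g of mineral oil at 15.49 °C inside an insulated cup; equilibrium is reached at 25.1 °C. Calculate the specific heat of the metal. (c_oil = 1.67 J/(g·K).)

c ≈ 1.04 J/(g·K)

Heat lost by the metal = heat gained by the oil:
43.31·c·(229 − 25.1) = 570.7·1.67·(25.1 − 15.49)
8830.9 c = 9159  ⇒  c ≈ 1.037 J/(g·K)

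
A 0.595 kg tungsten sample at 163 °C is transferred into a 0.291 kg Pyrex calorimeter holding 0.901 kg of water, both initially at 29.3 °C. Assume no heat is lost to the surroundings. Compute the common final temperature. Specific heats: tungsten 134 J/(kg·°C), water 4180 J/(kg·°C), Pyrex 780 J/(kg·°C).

T_f ≈ 31.9 °C

Taking heat into each body as positive, Σ m c ΔT = 0:
0.595*134*(T − 163) + 0.901*4180*(T − 29.3) + 0.291*780*(T − 29.3) = 0
79.73(T − 163) + 3766.2(T − 29.3) + 226.98(T − 29.3) = 0
(79.73 + 3766.2 + 226.98) T = 79.73*163 + 3766.2*29.3 + 226.98*29.3
T = 129996 / 4072.9 = 31.9 °C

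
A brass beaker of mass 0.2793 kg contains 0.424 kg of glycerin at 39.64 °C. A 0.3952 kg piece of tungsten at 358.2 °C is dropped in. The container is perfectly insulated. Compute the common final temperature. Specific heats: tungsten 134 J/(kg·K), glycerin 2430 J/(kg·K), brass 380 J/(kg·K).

T_f ≈ 53.8 °C

T_f is the heat-capacity-weighted average of the initial temperatures:
T_f = (52.96·358.2 + 1030.3·39.64 + 106.13·39.64) / (52.96 + 1030.3 + 106.13)
    = 64018 / 1189.4 ≈ 53.82 °C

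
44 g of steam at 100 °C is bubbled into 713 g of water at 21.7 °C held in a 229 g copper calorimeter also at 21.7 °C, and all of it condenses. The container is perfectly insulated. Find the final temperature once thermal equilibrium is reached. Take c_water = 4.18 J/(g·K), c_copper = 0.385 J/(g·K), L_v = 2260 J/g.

T_f ≈ 56.7 °C

Conservation of energy gives ΣQ = 0:
condense steam: −44×2260 = −99440; condensate cools 100→T: 44×4.18×(T − 100) = 183.92(T − 100); water warms: 713×4.18×(T − 21.7) = 2980.3(T − 21.7); cup: 88.17(T − 21.7)
3252.4 T = 99440 + 18392 + 66587 = 184419
T ≈ 56.70 °C (< 100 °C, so full condensation is consistent).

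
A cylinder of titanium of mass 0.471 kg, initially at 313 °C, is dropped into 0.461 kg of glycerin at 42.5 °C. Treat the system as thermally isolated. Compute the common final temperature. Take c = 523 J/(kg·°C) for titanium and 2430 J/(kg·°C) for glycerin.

Energy conservation, ΣQ = 0:
0.471*523*(T − 313) + 0.461*2430*(T − 42.5) = 0
246.33(T − 313) + 1120.2(T − 42.5) = 0
(246.33 + 1120.2) T = 246.33*313 + 1120.2*42.5
T = 124712 / 1366.6 = 91.3 °C

T_f ≈ 91.3 °C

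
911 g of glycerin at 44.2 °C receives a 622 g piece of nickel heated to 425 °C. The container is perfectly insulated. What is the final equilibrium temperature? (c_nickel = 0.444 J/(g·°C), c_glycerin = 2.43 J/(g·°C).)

Setting the total heat transfer to zero:
622·0.444·(T − 425) + 911·2.43·(T − 44.2) = 0
276.17(T − 425) + 2213.7(T − 44.2) = 0
(276.17 + 2213.7) T = 276.17·425 + 2213.7·44.2
T ≈ 86.44 °C

T_f ≈ 86.4 °C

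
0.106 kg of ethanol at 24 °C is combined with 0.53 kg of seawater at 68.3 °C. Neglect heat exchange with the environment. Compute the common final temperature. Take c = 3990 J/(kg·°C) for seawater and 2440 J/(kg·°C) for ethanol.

T_f ≈ 63.5 °C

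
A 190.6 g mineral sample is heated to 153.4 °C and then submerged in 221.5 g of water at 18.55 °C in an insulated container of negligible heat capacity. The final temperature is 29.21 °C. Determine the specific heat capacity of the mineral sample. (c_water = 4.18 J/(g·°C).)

c ≈ 0.417 J/(g·°C)

m_s c (T_s − T_f) = m_water c_water (T_f − T_0):
190.6·c·(153.4 − 29.21) = 221.5·4.18·(29.21 − 18.55)
23671 c = 9869.8  ⇒  c ≈ 0.417 J/(g·°C)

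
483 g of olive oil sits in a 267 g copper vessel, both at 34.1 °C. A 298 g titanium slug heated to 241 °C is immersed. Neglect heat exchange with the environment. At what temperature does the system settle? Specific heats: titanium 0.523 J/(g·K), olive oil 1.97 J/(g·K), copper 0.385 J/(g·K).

T_f ≈ 60.7 °C

With ΣQ=0 the equilibrium temperature is the m·c-weighted mean:
T_f = (155.85×241 + 951.51×34.1 + 102.8×34.1) / (155.85 + 951.51 + 102.8)
    = 73513 / 1210.2 ≈ 60.75 °C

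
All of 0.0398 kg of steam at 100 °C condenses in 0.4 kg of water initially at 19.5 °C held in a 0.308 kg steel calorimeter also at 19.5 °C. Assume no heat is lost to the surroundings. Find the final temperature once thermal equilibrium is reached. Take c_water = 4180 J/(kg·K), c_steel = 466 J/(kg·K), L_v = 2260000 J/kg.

T_f ≈ 71.6 °C

Net heat exchanged in the isolated system is zero:
steam→water at 100 °C releases m L_v = 0.0398·2260000 = 89948; condensed water 100 °C→T: 166.36(T − 100); water warms: 0.4·4180·(T − 19.5) = 1672(T − 19.5); cup: 143.53(T − 19.5)
1981.9 T = 89948 + 16636 + 35403 = 141987
T ≈ 71.64 °C, under the boiling point, so the assumption holds.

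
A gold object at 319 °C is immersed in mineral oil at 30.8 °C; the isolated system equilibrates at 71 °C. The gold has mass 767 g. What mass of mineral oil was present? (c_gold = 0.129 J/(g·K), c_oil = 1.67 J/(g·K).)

m ≈ 366 g

Let T be the final temperature. ΣQ_i = 0:
767·0.129·(71 − 319) + m·1.67·(71 − 30.8) = 0
67.13 m = 24538
m = 24538/67.13 ≈ 365.5 g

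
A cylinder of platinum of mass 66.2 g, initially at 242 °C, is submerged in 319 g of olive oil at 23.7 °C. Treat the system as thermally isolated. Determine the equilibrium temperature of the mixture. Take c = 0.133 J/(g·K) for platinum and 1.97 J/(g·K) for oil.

T_f ≈ 26.7 °C

|Q_platinum| = |Q_oil|:
66.2×0.133×(242 − T) = 319×1.97×(T − 23.7)
8.805(242 − T) = 628.43(T − 23.7)
637.23 T = 17025  ⇒  T ≈ 26.72 °C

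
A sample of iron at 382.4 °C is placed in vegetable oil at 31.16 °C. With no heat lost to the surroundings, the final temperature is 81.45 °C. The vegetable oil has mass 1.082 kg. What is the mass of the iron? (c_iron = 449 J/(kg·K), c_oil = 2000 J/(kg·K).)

m ≈ 0.805 kg

Heat lost by the iron = heat gained by the oil:
m·449·(382.4 − 81.45) = 1.082·2000·(81.45 − 31.16)
135127 m = 108828  ⇒  m ≈ 0.8054 kg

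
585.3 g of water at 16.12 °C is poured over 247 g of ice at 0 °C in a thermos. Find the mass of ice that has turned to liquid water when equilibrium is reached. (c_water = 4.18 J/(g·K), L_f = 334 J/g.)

m_melted ≈ 118 g

Cooling the water to 0 °C releases 585.3·4.18·16.12 = 39438 J.
Fully melting the ice requires m_ice L_f = 247·334 = 82498 J.
Since 39438 < 82498 J, not all the ice melts; equilibrium is at 0 °C.
m_melt = 39438 / L_f = 118.1 g.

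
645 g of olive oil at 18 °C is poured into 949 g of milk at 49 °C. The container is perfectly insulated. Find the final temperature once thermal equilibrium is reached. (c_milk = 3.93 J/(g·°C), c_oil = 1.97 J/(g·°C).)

T_f ≈ 41.1 °C

|Q_milk| = |Q_oil|:
949×3.93×(49 − T) = 645×1.97×(T − 18)
3729.6(49 − T) = 1270.7(T − 18)
5000.2 T = 205621  ⇒  T ≈ 41.12 °C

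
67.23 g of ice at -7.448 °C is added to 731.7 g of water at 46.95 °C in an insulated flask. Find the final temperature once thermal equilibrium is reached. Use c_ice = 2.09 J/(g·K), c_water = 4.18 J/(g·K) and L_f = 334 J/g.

Setting the total heat transfer to zero:
warm ice to 0 °C: 67.23·2.09·(0 − (-7.448)) = 1046.5; melt ice: 67.23·334 = 22455; warm the meltwater: 281.02 T; water: 3058.5(T − 46.95)
3339.5 T = 143597 − 23501 = 120096
T ≈ 35.96 °C — above 0 °C, consistent with complete melting.

T_f ≈ 36.0 °C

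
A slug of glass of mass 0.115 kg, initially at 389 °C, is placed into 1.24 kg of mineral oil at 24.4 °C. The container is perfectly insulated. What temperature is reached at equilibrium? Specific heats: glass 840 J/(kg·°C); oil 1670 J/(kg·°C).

T_f ≈ 40.7 °C

Taking heat into each body as positive, Σ m c ΔT = 0:
0.115×840×(T − 389) + 1.24×1670×(T − 24.4) = 0
96.6(T − 389) + 2070.8(T − 24.4) = 0
(96.6 + 2070.8) T = 96.6×389 + 2070.8×24.4
T = 88105 / 2167.4 = 40.7 °C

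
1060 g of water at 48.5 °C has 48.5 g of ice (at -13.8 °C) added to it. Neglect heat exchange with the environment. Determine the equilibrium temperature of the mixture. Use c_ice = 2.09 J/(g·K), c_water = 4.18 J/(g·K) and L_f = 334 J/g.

Sum of m c ΔT and latent-heat terms is zero:
ice -13.8→0 °C: 48.5×2.09×13.8 = 1398.8; fusion: m_ice L_f = 48.5×334 = 16199; meltwater 0→T: 48.5×4.18×T = 202.73 T; water: 4430.8(T − 48.5)
4633.5 T = 214894 − 17598 = 197296
T ≈ 42.58 °C (positive, so assuming full melt was valid).

T_f ≈ 42.6 °C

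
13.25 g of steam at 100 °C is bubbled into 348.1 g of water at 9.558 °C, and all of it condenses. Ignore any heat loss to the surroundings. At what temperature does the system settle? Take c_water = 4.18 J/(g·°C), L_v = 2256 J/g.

Net heat exchanged in the isolated system is zero:
condense steam: −13.25×2256 = −29892; condensate cools 100→T: 13.25×4.18×(T − 100) = 55.38(T − 100); original water: 1455.1(T − 9.558)
1510.4 T = 29892 + 5538.5 + 13907 = 49338
T ≈ 32.66 °C, under the boiling point, so the assumption holds.

T_f ≈ 32.7 °C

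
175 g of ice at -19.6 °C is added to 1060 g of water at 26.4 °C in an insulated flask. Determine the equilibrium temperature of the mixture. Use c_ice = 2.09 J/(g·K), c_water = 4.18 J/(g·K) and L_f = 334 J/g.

Conservation of energy gives ΣQ = 0:
warm ice to 0 °C: 175×2.09×(0 − (-19.6)) = 7168.7; latent heat to melt: 175×334 = 58450; warm the meltwater: 731.5 T; water: 4430.8(T − 26.4)
5162.3 T = 116973 − 65619 = 51354
T ≈ 9.95 °C. Since T > 0 °C, the all-ice-melts assumption holds.

T_f ≈ 9.9 °C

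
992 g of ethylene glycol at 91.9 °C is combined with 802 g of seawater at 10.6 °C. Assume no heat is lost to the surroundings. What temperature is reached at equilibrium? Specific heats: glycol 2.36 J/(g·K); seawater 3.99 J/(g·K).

T_f ≈ 44.9 °C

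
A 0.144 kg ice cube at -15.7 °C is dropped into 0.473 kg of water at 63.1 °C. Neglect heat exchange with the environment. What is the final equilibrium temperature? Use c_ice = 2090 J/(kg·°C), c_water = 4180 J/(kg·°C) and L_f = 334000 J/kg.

T_f ≈ 27.9 °C

Conservation of energy gives ΣQ = 0:
ice -15.7→0 °C: 0.144×2090×15.7 = 4725.1; melt ice: 0.144×334000 = 48096; warm the meltwater: 601.92 T; water cools: 0.473×4180×(T − 63.1) = 1977.1(T − 63.1)
2579.1 T = 124758 − 52821 = 71936
T ≈ 27.89 °C. Since T > 0 °C, the all-ice-melts assumption holds.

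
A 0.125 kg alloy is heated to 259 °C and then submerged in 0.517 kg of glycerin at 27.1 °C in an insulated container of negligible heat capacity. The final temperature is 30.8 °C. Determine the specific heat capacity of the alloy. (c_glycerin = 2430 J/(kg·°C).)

m_s c (T_s − T_f) = m_glycerin c_glycerin (T_f − T_0):
0.125·c·(259 − 30.8) = 0.517·2430·(30.8 − 27.1)
28.52 c = 4648.3  ⇒  c ≈ 163 J/(kg·°C)

c ≈ 163 J/(kg·°C)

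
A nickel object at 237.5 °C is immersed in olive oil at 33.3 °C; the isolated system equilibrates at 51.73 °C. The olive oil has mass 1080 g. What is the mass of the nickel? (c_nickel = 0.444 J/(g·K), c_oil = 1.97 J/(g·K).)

Heat gained plus heat lost sum to zero:
m×0.444×(51.73 − 237.5) + 1080×1.97×(51.73 − 33.3) = 0
-82.48 m = -39212
m = -39212/-82.48 ≈ 475.4 g

m ≈ 475 g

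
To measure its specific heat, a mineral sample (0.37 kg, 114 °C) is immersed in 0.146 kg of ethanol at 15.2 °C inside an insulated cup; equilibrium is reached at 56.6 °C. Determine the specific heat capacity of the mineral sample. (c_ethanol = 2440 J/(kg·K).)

Heat lost by the mineral sample = heat gained by the ethanol:
0.37·c·(114 − 56.6) = 0.146·2440·(56.6 − 15.2)
21.24 c = 14748  ⇒  c ≈ 694.4 J/(kg·K)

c ≈ 694 J/(kg·K)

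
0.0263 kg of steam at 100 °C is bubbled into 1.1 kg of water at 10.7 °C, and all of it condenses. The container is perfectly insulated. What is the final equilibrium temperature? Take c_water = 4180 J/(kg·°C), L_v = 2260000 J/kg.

Taking heat into each body as positive, Σ m c ΔT = 0:
steam→water at 100 °C releases m L_v = 0.0263×2260000 = 59438; condensed water 100 °C→T: 109.93(T − 100); water warms: 1.1×4180×(T − 10.7) = 4598(T − 10.7)
4707.9 T = 59438 + 10993 + 49199 = 119630
T ≈ 25.41 °C (< 100 °C, so full condensation is consistent).

T_f ≈ 25.4 °C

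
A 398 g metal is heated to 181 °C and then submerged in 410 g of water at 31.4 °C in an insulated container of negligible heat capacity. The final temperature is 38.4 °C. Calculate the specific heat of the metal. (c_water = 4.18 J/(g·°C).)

Heat lost by the metal = heat gained by the water:
398×c×(181 − 38.4) = 410×4.18×(38.4 − 31.4)
56755 c = 11997  ⇒  c ≈ 0.2114 J/(g·°C)

c ≈ 0.211 J/(g·°C)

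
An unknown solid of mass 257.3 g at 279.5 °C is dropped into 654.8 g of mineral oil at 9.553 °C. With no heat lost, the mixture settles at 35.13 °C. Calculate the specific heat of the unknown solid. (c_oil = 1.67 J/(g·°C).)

Heat lost by the unknown solid = heat gained by the oil:
257.3·c·(279.5 − 35.13) = 654.8·1.67·(35.13 − 9.553)
62876 c = 27969  ⇒  c ≈ 0.4448 J/(g·°C)

c ≈ 0.445 J/(g·°C)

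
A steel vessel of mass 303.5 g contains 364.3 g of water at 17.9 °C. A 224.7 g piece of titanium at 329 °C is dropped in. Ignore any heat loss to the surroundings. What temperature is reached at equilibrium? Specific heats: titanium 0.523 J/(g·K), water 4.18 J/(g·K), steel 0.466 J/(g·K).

T_f ≈ 38.4 °C

T_f is the heat-capacity-weighted average of the initial temperatures:
T_f = (117.52×329 + 1522.8×17.9 + 141.43×17.9) / (117.52 + 1522.8 + 141.43)
    = 68453 / 1781.7 ≈ 38.42 °C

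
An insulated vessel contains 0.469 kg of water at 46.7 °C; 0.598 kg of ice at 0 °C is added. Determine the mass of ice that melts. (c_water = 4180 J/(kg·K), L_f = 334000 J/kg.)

Water can give up m c ΔT = 0.469×4180×46.7 = 91552 J before reaching 0 °C.
Fully melting the ice requires m_ice L_f = 0.598×334000 = 199732 J.
91552 J < 199732 J, so only part of the ice melts and the system sits at 0 °C.
m_melted×334000 = 91552  ⇒  m_melted ≈ 0.2741 kg.

m_melted ≈ 0.274 kg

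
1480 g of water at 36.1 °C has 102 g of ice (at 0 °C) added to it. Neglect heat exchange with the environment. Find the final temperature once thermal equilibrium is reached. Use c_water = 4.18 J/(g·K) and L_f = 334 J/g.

T_f ≈ 28.6 °C

Sum of m c ΔT and latent-heat terms is zero:
fusion: m_ice L_f = 102·334 = 34068
  warm the meltwater: 426.36 T
  water cools: 1480·4.18·(T − 36.1) = 6186.4(T − 36.1)
6612.8 T = 223329 − 34068 = 189261
T ≈ 28.62 °C. Since T > 0 °C, the all-ice-melts assumption holds.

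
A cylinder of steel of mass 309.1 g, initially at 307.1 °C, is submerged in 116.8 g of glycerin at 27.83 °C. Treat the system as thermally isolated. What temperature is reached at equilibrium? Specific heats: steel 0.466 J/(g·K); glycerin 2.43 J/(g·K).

T_f ≈ 121.8 °C

Taking heat into each body as positive, Σ m c ΔT = 0:
309.1·0.466·(T − 307.1) + 116.8·2.43·(T − 27.83) = 0
144.04(T − 307.1) + 283.82(T − 27.83) = 0
427.86 T = 52134
T = 52134/427.86 ≈ 121.85 °C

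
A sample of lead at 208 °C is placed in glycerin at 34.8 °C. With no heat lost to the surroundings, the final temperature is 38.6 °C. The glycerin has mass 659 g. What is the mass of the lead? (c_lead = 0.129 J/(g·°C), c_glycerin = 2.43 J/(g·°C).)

m ≈ 278 g

Taking heat into each body as positive, Σ m c ΔT = 0:
m·0.129·(38.6 − 208) + 659·2.43·(38.6 − 34.8) = 0
-21.85 m = -6085.2
m = -6085.2/-21.85 ≈ 278.5 g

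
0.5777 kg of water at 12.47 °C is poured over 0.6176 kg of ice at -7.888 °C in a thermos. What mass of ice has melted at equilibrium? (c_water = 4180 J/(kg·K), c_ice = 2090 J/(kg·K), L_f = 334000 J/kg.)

m_melted ≈ 0.0597 kg

Water can give up m c ΔT = 0.5777×4180×12.47 = 30112 J before reaching 0 °C.
Of that, 0.6176×2090×7.888 = 10182 J goes to bring the ice to 0 °C, leaving 19931 J.
Melting all 0.6176 kg of ice would need 0.6176×334000 = 206278 J.
19931 J < 206278 J, so only part of the ice melts and the system sits at 0 °C.
Mass melted = 19931/334000 ≈ 0.05967 kg.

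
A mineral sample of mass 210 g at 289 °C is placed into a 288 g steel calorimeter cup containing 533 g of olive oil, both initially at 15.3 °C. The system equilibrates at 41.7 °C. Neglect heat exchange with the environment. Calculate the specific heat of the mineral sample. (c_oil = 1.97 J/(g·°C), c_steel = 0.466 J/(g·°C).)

c ≈ 0.602 J/(g·°C)

Let T be the final temperature. ΣQ_i = 0:
210·c·(41.7 − 289) + 533·1.97·(41.7 − 15.3) + 288·0.466·(41.7 − 15.3) = 0
-51933 c = -31263
c = -31263/-51933 ≈ 0.602 J/(g·°C)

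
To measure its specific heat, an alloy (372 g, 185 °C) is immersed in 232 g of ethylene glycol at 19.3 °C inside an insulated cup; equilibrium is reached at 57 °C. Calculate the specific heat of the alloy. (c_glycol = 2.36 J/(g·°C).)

c ≈ 0.433 J/(g·°C)

Conservation of energy gives ΣQ = 0:
372·c·(57 − 185) + 232·2.36·(57 − 19.3) = 0
-47616 c = -20642
c = -20642/-47616 ≈ 0.4335 J/(g·°C)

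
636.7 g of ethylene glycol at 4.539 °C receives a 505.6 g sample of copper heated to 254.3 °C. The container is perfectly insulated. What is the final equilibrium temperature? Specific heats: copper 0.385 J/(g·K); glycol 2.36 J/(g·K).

With ΣQ=0 the equilibrium temperature is the m·c-weighted mean:
T_f = (194.66*254.3 + 1502.6*4.539) / (194.66 + 1502.6)
    = 56321 / 1697.3 ≈ 33.18 °C

T_f ≈ 33.2 °C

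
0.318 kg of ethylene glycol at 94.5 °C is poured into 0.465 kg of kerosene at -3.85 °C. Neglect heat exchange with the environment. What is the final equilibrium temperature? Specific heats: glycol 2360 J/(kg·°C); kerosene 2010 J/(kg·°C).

Setting the total heat transfer to zero:
0.318×2360×(T − 94.5) + 0.465×2010×(T − (-3.85)) = 0
750.48(T − 94.5) + 934.65(T − (-3.85)) = 0
1685.1 T = 67322
T = 67322 / 1685.1 = 40 °C

T_f ≈ 40.0 °C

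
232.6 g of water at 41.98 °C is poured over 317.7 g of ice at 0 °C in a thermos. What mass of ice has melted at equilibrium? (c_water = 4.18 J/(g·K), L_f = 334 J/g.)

Cooling the water to 0 °C releases 232.6×4.18×41.98 = 40816 J.
To melt every bit of ice: 317.7×334 = 106112 J.
That's not enough to melt it all — equilibrium is at 0 °C with ice remaining.
m_melt = 40816 / L_f = 122.2 g.

m_melted ≈ 122 g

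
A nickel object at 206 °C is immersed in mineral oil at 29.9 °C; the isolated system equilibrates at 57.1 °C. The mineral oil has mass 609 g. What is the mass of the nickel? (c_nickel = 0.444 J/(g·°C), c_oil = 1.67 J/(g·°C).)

m ≈ 418 g

Taking heat into each body as positive, Σ m c ΔT = 0:
m×0.444×(57.1 − 206) + 609×1.67×(57.1 − 29.9) = 0
-66.11 m = -27663
m = -27663/-66.11 ≈ 418.4 g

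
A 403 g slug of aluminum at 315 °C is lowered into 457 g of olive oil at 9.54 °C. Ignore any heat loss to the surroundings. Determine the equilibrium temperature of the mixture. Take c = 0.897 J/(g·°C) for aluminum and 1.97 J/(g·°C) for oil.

With ΣQ=0 the equilibrium temperature is the m·c-weighted mean:
T_f = (361.49·315 + 900.29·9.54) / (361.49 + 900.29)
    = 122458 / 1261.8 ≈ 97.05 °C

T_f ≈ 97.1 °C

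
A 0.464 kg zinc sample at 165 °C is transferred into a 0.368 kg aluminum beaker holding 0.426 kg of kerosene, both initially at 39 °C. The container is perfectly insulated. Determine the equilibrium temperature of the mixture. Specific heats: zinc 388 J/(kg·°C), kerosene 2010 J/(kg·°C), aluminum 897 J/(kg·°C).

T_f ≈ 55.6 °C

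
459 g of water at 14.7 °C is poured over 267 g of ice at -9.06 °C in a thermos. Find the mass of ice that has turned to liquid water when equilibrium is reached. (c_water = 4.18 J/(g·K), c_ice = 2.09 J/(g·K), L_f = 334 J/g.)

m_melted ≈ 69.3 g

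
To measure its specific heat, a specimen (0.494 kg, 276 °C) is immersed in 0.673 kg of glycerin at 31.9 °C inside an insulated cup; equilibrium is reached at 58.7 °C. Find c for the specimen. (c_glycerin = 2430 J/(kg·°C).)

Heat lost by the specimen = heat gained by the glycerin:
0.494×c×(276 − 58.7) = 0.673×2430×(58.7 − 31.9)
107.35 c = 43828  ⇒  c ≈ 408.3 J/(kg·°C)

c ≈ 408 J/(kg·°C)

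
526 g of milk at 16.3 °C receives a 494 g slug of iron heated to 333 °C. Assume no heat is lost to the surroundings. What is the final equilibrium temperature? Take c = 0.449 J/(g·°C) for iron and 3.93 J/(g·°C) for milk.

T_f ≈ 47.0 °C

T_f is the heat-capacity-weighted average of the initial temperatures:
T_f = (221.81·333 + 2067.2·16.3) / (221.81 + 2067.2)
    = 107556 / 2289 ≈ 46.99 °C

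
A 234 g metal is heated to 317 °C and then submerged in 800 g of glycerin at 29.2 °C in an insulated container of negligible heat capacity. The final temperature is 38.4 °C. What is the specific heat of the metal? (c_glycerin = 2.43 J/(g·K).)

c ≈ 0.274 J/(g·K)

Heat lost by the metal = heat gained by the glycerin:
234×c×(317 − 38.4) = 800×2.43×(38.4 − 29.2)
65192 c = 17885  ⇒  c ≈ 0.2743 J/(g·K)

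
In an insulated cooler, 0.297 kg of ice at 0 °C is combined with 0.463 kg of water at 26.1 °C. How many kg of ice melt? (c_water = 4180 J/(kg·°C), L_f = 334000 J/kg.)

m_melted ≈ 0.151 kg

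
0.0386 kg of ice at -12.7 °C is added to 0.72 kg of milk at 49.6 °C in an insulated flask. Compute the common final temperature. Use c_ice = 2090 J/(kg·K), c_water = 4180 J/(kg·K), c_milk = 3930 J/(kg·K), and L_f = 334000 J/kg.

T_f ≈ 42.3 °C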